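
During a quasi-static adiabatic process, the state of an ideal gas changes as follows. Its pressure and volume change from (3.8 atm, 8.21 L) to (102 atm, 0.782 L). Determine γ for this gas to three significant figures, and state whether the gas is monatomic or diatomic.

PV^γ = const ⇒ γ = ln(P₂/P₁) / ln(V₁/V₂).
γ = ln(102/3.8) / ln(8.21/0.782) = 1.399.
γ ≈ 1.40 is close to 7/5, so the gas is diatomic.

γ ≈ 1.40; diatomic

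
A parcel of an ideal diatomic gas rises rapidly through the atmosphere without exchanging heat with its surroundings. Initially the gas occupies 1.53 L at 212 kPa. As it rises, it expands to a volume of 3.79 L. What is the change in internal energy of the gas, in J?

γ = 7/5 for a diatomic ideal gas.
P₂ = P₁(V₁/V₂)^γ = 212×(1.53/3.79)^(7/5) = 59.54 kPa.
For a reversible adiabat, W_by_gas = (P₁V₁ − P₂V₂)/(γ−1).
W_by = (212000×0.00153 − 59540×0.00379) / (2/5) = 246.8 J.
Q = 0 ⇒ ΔU = −W_by = -246.8 J.

ΔU ≈ -247 J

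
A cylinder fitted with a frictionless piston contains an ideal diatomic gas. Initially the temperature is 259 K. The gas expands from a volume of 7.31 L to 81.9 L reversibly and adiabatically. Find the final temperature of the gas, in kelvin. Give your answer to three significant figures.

Adiabatic: T₁V₁^(γ−1) = T₂V₂^(γ−1) ⇒ T₂ = T₁ (V₁/V₂)^(γ−1).
For a diatomic ideal gas γ = 7/5, so γ−1 = 2/5.
T₂ = 259 × (7.31/81.9)^(2/5) = 98.53 K.

T₂ ≈ 98.5 K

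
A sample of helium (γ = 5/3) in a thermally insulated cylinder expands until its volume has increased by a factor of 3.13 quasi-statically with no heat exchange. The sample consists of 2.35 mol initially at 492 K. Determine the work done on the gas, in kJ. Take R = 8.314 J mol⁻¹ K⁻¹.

Adiabatic: T₁V₁^(γ−1) = T₂V₂^(γ−1) ⇒ T₂ = T₁ (V₁/V₂)^(γ−1).
T₂ = 492 × (1/3.13)^(2/3) = 229.9 K.
Q = 0, so ΔU = W_on_gas = nCᵥΔT with Cᵥ = R/(γ−1) = 12.47 J/(mol·K).
ΔU = 2.35 × 12.47 × (229.9 − 492) = -7680 J.

W ≈ -7.68 kJ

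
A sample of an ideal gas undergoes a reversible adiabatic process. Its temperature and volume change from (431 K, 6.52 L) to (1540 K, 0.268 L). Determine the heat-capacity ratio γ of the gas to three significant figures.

TV^(γ−1) = const ⇒ γ − 1 = ln(T₂/T₁) / ln(V₁/V₂).
γ = 1 + ln(1540/431) / ln(6.52/0.268) = 1.399.

γ ≈ 1.40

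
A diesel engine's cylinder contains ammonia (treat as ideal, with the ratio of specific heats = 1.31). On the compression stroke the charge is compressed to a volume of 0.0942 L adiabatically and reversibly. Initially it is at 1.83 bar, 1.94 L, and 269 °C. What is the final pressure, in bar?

P₂ ≈ 96.3 bar

Since PV^γ is constant along a reversible adiabat, P₂ = P₁ (V₁/V₂)^γ.
P₂ = 1.83 × (1.94/0.0942)^(1.31) = 96.26 bar.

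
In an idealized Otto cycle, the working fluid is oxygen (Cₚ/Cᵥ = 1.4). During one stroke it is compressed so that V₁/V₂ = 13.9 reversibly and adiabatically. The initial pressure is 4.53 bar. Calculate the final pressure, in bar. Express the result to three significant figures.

Since PV^γ is constant along a reversible adiabat, P₂ = P₁ (V₁/V₂)^γ.
P₂ = 4.53 × 13.9^(1.4) = 180.4 bar.

P₂ ≈ 180 bar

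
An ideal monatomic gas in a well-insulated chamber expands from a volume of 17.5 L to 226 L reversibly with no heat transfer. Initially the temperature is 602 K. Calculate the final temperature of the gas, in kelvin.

T₂ ≈ 109 K

For a reversible adiabat TV^(γ−1) is constant, so T₂ = T₁ (V₁/V₂)^(γ−1).
For a monatomic ideal gas γ = 5/3, so γ−1 = 2/3.
T₂ = 602 × (17.5/226)^(2/3) = 109.4 K.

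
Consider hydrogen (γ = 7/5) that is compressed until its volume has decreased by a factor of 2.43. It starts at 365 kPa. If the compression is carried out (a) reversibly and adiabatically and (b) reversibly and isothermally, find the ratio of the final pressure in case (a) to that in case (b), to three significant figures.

P_adiabatic / P_isothermal ≈ 1.43

Isothermal: P_b = P₁(V₁/V₂) = 365×2.43.
Adiabatic: P_a = P₁(V₁/V₂)^γ = 365×2.43^(7/5).
P_a/P_b = (V₁/V₂)^(γ−1) = 2.43^(2/5) = 1.426.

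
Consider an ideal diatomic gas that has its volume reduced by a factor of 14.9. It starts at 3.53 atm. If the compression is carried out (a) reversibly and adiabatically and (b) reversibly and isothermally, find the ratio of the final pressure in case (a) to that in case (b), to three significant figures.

For a diatomic ideal gas γ = 7/5.
Isothermal: P_b = P₁(V₁/V₂) = 3.53×14.9.
Adiabatic: P_a = P₁(V₁/V₂)^γ = 3.53×14.9^(7/5).
P_a/P_b = (V₁/V₂)^(γ−1) = 14.9^(2/5) = 2.946.

P_adiabatic / P_isothermal ≈ 2.95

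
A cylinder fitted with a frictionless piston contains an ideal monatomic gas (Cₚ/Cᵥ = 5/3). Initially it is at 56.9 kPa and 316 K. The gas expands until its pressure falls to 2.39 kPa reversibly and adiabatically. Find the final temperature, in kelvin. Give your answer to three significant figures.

Adiabatic: T₂/T₁ = (P₂/P₁)^((γ−1)/γ).
T₂ = 316 × (2.39/56.9)^(2/5) = 88.92 K.

T₂ ≈ 88.9 K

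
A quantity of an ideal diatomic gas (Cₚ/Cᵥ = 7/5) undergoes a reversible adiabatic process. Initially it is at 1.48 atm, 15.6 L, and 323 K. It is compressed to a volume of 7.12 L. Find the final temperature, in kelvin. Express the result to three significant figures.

T₂ ≈ 442 K

Adiabatic: T₁V₁^(γ−1) = T₂V₂^(γ−1) ⇒ T₂ = T₁ (V₁/V₂)^(γ−1).
T₂ = 323 × (15.6/7.12)^(2/5) = 442 K.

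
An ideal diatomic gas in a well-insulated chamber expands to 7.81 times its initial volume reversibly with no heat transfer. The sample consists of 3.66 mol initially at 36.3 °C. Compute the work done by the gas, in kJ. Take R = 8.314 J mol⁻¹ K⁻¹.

W ≈ 13.2 kJ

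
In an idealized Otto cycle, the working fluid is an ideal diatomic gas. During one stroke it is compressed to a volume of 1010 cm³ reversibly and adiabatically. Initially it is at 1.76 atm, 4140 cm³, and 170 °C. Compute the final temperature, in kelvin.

T₂ ≈ 779 K

For a reversible adiabat TV^(γ−1) is constant, so T₂ = T₁ (V₁/V₂)^(γ−1).
γ = 7/5 for a diatomic ideal gas.
T₁ = 170 °C = 443.1 K.
T₂ = 443.1 × (4140/1010)^(2/5) = 779.2 K.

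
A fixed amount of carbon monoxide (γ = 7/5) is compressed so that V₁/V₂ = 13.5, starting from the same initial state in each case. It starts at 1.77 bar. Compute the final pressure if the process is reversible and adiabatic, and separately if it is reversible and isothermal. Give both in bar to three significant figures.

adiabatic: 67.7 bar; isothermal: 23.9 bar

Isothermal: P₂ = P₁(V₁/V₂) = 1.77×13.5 = 23.89 bar.
Adiabatic: P₂ = P₁(V₁/V₂)^γ = 1.77×13.5^(7/5) = 67.68 bar.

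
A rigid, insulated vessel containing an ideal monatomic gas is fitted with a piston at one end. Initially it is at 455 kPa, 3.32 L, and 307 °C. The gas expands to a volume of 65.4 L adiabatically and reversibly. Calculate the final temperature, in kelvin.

T₂ ≈ 79.5 K

Adiabatic: T₁V₁^(γ−1) = T₂V₂^(γ−1) ⇒ T₂ = T₁ (V₁/V₂)^(γ−1).
γ = 5/3 for a monatomic ideal gas.
T₁ = 307 °C = 580.1 K.
T₂ = 580.1 × (3.32/65.4)^(2/3) = 79.54 K.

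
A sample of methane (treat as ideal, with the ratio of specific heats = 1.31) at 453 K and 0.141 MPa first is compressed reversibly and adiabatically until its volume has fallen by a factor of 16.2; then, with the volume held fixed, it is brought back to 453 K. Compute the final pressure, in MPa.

P₃ ≈ 2.28 MPa

Adiabatic step (PV^γ = const): P₂ = 0.141×16.2^(1.31) = 5.416 MPa; T₂ = 453×16.2^(0.31) = 1074 K.
Isochoric: P₃ = P₂(T₃/T₂) = 5.416 × (453/1074) = 2.284 MPa.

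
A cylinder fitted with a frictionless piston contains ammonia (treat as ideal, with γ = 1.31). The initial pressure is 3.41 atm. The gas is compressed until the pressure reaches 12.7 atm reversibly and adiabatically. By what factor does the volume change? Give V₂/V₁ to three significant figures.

From PV^γ = const, V₂/V₁ = (P₁/P₂)^(1/γ).
V₂/V₁ = (3.41/12.7)^(0.763) = 0.3665.

V₂/V₁ ≈ 0.367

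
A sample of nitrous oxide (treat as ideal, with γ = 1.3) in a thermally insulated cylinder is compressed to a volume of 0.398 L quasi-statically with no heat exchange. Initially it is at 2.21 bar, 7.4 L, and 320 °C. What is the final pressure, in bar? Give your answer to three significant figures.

P₂ ≈ 98.8 bar

Since PV^γ is constant along a reversible adiabat, P₂ = P₁ (V₁/V₂)^γ.
P₂ = 2.21 × (7.4/0.398)^(1.3) = 98.75 bar.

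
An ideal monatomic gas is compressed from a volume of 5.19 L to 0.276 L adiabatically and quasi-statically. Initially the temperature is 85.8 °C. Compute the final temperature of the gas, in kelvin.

T₂ ≈ 2540 K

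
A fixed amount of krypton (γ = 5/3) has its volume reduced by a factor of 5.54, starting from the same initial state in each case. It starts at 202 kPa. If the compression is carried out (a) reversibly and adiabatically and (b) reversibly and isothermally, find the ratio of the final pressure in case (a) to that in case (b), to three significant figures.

P_adiabatic / P_isothermal ≈ 3.13

Isothermal: P_b = P₁(V₁/V₂) = 202×5.54.
Adiabatic: P_a = P₁(V₁/V₂)^γ = 202×5.54^(5/3).
P_a/P_b = (V₁/V₂)^(γ−1) = 5.54^(2/3) = 3.131.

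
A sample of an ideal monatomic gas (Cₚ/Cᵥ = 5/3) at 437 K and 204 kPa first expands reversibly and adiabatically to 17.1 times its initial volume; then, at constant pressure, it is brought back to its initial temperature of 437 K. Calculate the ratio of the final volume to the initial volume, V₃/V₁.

Adiabatic step: V₂/V₁ = 17.1; T₂ = T₁·(1/17.1)^(2/3) = 65.84 K.
Isobaric step: V₃/V₂ = T₃/T₂ = 437/65.84.
V₃/V₁ = (V₂/V₁)(V₃/V₂) = 17.1 × (437/65.84) = 113.5.

V₃/V₁ ≈ 113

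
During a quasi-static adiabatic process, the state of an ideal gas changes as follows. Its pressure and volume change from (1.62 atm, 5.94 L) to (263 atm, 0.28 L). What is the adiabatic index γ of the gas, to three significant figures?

PV^γ = const ⇒ γ = ln(P₂/P₁) / ln(V₁/V₂).
γ = ln(263/1.62) / ln(5.94/0.28) = 1.666.

γ ≈ 1.67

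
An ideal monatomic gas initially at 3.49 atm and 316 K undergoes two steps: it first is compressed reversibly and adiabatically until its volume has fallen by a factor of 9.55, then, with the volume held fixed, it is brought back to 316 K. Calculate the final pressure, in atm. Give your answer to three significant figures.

For a monatomic ideal gas γ = 5/3.
Adiabatic step (PV^γ = const): P₂ = 3.49×9.55^(5/3) = 150 atm; T₂ = 316×9.55^(2/3) = 1422 K.
Isochoric: P₃ = P₂(T₃/T₂) = 150 × (316/1422) = 33.33 atm.

P₃ ≈ 33.3 atm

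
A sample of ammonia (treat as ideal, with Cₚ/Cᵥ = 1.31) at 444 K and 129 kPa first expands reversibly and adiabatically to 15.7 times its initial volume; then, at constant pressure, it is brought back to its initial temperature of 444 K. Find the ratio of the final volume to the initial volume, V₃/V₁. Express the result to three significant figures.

V₃/V₁ ≈ 36.9

Adiabatic step: V₂/V₁ = 15.7; T₂ = T₁·(1/15.7)^(0.31) = 189.1 K.
Isobaric step: V₃/V₂ = T₃/T₂ = 444/189.1.
V₃/V₁ = (V₂/V₁)(V₃/V₂) = 15.7 × (444/189.1) = 36.87.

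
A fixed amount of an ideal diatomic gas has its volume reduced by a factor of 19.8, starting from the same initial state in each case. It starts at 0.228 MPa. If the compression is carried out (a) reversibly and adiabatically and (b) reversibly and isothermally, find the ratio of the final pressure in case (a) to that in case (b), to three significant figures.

For a diatomic ideal gas γ = 7/5.
Isothermal: P_b = P₁(V₁/V₂) = 0.228×19.8.
Adiabatic: P_a = P₁(V₁/V₂)^γ = 0.228×19.8^(7/5).
P_a/P_b = (V₁/V₂)^(γ−1) = 19.8^(2/5) = 3.301.

P_adiabatic / P_isothermal ≈ 3.30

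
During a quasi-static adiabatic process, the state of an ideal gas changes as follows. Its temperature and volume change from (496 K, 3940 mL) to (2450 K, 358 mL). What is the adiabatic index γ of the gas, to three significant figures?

TV^(γ−1) = const ⇒ γ − 1 = ln(T₂/T₁) / ln(V₁/V₂).
γ = 1 + ln(2450/496) / ln(3940/358) = 1.666.

γ ≈ 1.67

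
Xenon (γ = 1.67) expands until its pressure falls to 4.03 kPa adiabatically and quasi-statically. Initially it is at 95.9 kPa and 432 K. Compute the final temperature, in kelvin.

Along an adiabat T P^((1−γ)/γ) is constant, so T₂ = T₁ (P₂/P₁)^((γ−1)/γ).
T₂ = 432 × (4.03/95.9)^(0.401) = 121.1 K.

T₂ ≈ 121 K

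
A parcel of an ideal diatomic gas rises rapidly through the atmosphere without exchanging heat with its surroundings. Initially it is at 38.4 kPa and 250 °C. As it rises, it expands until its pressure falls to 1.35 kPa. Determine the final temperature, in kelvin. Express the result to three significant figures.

Along an adiabat T P^((1−γ)/γ) is constant, so T₂ = T₁ (P₂/P₁)^((γ−1)/γ).
For a diatomic ideal gas γ = 7/5, so (γ−1)/γ = 2/7.
T₁ = 250 °C = 523.1 K.
T₂ = 523.1 × (1.35/38.4)^(2/7) = 201 K.

T₂ ≈ 201 K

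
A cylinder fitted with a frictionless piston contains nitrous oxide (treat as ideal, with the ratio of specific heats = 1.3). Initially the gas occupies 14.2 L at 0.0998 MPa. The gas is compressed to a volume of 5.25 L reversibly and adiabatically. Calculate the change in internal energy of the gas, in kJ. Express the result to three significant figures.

ΔU ≈ 1.64 kJ

P₂ = P₁(V₁/V₂)^γ = 0.0998×(14.2/5.25)^(1.3) = 0.3638 MPa.
For a reversible adiabat, W_by_gas = (P₁V₁ − P₂V₂)/(γ−1).
W_by = (99800×0.0142 − 363800×0.00525) / (0.3) = -1643 J.
Q = 0 ⇒ ΔU = −W_by = 1643 J.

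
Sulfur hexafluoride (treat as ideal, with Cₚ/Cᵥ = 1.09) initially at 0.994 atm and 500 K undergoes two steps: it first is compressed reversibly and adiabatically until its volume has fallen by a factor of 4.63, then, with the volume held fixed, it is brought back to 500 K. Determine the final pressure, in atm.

P₃ ≈ 4.60 atm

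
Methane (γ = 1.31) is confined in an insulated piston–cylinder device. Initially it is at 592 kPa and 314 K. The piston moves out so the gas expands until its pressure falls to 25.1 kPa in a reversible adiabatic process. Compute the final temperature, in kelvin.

T₂ ≈ 149 K

Adiabatic: T₂/T₁ = (P₂/P₁)^((γ−1)/γ).
T₂ = 314 × (25.1/592)^(0.237) = 148.6 K.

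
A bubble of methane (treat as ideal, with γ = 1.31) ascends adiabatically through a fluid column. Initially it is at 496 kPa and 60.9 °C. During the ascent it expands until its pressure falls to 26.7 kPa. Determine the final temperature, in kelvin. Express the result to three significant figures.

Along an adiabat T P^((1−γ)/γ) is constant, so T₂ = T₁ (P₂/P₁)^((γ−1)/γ).
T₁ = 60.9 °C = 334 K.
T₂ = 334 × (26.7/496)^(0.237) = 167.3 K.

T₂ ≈ 167 K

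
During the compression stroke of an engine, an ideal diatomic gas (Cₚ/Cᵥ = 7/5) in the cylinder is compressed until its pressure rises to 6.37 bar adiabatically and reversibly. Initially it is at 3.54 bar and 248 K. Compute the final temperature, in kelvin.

Along an adiabat T P^((1−γ)/γ) is constant, so T₂ = T₁ (P₂/P₁)^((γ−1)/γ).
T₂ = 248 × (6.37/3.54)^(2/7) = 293.3 K.

T₂ ≈ 293 K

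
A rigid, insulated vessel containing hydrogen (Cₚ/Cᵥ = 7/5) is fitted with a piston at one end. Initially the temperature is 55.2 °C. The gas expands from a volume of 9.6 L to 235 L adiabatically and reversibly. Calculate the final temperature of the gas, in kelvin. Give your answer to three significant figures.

For a reversible adiabat TV^(γ−1) is constant, so T₂ = T₁ (V₁/V₂)^(γ−1).
T₁ = 55.2 °C = 328.3 K.
T₂ = 328.3 × (9.6/235)^(2/5) = 91.37 K.

T₂ ≈ 91.4 K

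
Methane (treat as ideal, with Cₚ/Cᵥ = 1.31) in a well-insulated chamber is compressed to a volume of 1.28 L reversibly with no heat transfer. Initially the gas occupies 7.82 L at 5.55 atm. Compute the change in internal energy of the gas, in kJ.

P₂ = P₁(V₁/V₂)^γ = 5.55×(7.82/1.28)^(1.31) = 59.42 atm.
For a reversible adiabat, W_by_gas = (P₁V₁ − P₂V₂)/(γ−1).
W_by = (562400×0.00782 − 6.021×10^6×0.00128) / (0.31) = -10670 J.
Q = 0 ⇒ ΔU = −W_by = 10670 J.

ΔU ≈ 10.7 kJ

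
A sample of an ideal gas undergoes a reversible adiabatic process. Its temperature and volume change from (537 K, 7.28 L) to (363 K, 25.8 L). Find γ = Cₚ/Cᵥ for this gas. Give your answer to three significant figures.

TV^(γ−1) = const ⇒ γ − 1 = ln(T₂/T₁) / ln(V₁/V₂).
γ = 1 + ln(363/537) / ln(7.28/25.8) = 1.31.

γ ≈ 1.31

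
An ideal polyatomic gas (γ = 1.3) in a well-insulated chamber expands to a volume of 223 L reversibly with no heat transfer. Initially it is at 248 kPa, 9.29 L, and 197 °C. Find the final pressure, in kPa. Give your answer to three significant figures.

P₂ ≈ 3.98 kPa

Adiabatic: P₁V₁^γ = P₂V₂^γ ⇒ P₂ = P₁ (V₁/V₂)^γ.
P₂ = 248 × (9.29/223)^(1.3) = 3.982 kPa.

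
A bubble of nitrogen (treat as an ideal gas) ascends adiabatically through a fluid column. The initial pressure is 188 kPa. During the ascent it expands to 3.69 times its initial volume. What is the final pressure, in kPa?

Adiabatic: P₁V₁^γ = P₂V₂^γ ⇒ P₂ = P₁ (V₁/V₂)^γ.
For a diatomic ideal gas γ = 7/5.
P₂ = 188 × (1/3.69)^(7/5) = 30.22 kPa.

P₂ ≈ 30.2 kPa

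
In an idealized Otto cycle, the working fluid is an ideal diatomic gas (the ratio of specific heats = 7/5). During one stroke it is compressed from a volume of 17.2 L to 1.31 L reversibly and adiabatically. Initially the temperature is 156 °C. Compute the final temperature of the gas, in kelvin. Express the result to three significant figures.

For a reversible adiabat TV^(γ−1) is constant, so T₂ = T₁ (V₁/V₂)^(γ−1).
T₁ = 156 °C = 429.1 K.
T₂ = 429.1 × (17.2/1.31)^(2/5) = 1202 K.

T₂ ≈ 1200 K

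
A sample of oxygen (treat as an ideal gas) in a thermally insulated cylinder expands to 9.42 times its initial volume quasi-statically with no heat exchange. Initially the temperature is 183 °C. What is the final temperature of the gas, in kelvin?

For a reversible adiabat TV^(γ−1) is constant, so T₂ = T₁ (V₁/V₂)^(γ−1).
For a diatomic ideal gas γ = 7/5, so γ−1 = 2/5.
T₁ = 183 °C = 456.1 K.
T₂ = 456.1 × (1/9.42)^(2/5) = 186 K.

T₂ ≈ 186 K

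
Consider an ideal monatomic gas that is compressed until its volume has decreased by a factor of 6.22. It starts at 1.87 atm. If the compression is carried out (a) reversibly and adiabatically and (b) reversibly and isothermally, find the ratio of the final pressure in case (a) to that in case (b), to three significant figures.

For a monatomic ideal gas γ = 5/3.
Isothermal: P_b = P₁(V₁/V₂) = 1.87×6.22.
Adiabatic: P_a = P₁(V₁/V₂)^γ = 1.87×6.22^(5/3).
P_a/P_b = (V₁/V₂)^(γ−1) = 6.22^(2/3) = 3.382.

P_adiabatic / P_isothermal ≈ 3.38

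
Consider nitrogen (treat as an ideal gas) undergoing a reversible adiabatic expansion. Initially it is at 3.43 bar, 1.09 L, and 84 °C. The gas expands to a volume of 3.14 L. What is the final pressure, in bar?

P₂ ≈ 0.780 bar

Since PV^γ is constant along a reversible adiabat, P₂ = P₁ (V₁/V₂)^γ.
γ = 7/5 for a diatomic ideal gas.
P₂ = 3.43 × (1.09/3.14)^(7/5) = 0.7798 bar.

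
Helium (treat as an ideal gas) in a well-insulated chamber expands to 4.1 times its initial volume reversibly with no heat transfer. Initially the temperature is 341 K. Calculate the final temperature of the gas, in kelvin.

For a reversible adiabat TV^(γ−1) is constant, so T₂ = T₁ (V₁/V₂)^(γ−1).
For a monatomic ideal gas γ = 5/3, so γ−1 = 2/3.
T₂ = 341 × (1/4.1)^(2/3) = 133.1 K.

T₂ ≈ 133 K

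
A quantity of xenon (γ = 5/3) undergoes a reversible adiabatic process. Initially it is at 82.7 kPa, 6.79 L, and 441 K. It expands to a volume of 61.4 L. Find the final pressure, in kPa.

P₂ ≈ 2.11 kPa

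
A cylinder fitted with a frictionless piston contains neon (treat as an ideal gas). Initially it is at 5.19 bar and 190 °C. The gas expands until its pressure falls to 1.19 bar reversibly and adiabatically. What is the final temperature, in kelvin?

T₂ ≈ 257 K

Adiabatic: T₂/T₁ = (P₂/P₁)^((γ−1)/γ).
For a monatomic ideal gas γ = 5/3, so (γ−1)/γ = 2/5.
T₁ = 190 °C = 463.1 K.
T₂ = 463.1 × (1.19/5.19)^(2/5) = 257 K.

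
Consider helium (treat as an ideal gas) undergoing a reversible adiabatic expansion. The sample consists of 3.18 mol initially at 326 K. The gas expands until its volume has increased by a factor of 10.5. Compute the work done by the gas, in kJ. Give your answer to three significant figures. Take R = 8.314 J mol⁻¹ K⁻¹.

W ≈ 10.2 kJ

Adiabatic: T₁V₁^(γ−1) = T₂V₂^(γ−1) ⇒ T₂ = T₁ (V₁/V₂)^(γ−1).
γ = 5/3 for a monatomic ideal gas, so γ−1 = 2/3.
T₂ = 326 × (1/10.5)^(2/3) = 67.99 K.
Q = 0, so ΔU = W_on_gas = nCᵥΔT with Cᵥ = R/(γ−1) = 12.47 J/(mol·K).
ΔU = 3.18 × 12.47 × (67.99 − 326) = -10230 J.
Work done by the gas = −ΔU = 10230 J.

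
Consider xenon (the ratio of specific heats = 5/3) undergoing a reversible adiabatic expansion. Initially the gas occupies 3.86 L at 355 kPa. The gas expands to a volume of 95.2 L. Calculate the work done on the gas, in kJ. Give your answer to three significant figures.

W ≈ -1.81 kJ

P₂ = P₁(V₁/V₂)^γ = 355×(3.86/95.2)^(5/3) = 1.699 kPa.
For a reversible adiabat, W_by_gas = (P₁V₁ − P₂V₂)/(γ−1).
W_by = (355000×0.00386 − 1699×0.0952) / (2/3) = 1813 J.
W_on_gas = −W_by = -1813 J.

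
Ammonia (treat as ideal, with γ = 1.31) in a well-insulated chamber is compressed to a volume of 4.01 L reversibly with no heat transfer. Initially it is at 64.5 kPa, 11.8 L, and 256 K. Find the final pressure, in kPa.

P₂ ≈ 265 kPa

Since PV^γ is constant along a reversible adiabat, P₂ = P₁ (V₁/V₂)^γ.
P₂ = 64.5 × (11.8/4.01)^(1.31) = 265.2 kPa.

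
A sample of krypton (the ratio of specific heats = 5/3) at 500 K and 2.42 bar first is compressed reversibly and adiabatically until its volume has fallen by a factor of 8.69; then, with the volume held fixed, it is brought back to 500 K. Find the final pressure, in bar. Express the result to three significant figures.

Adiabatic step (PV^γ = const): P₂ = 2.42×8.69^(5/3) = 88.89 bar; T₂ = 500×8.69^(2/3) = 2113 K.
Isochoric: P₃ = P₂(T₃/T₂) = 88.89 × (500/2113) = 21.03 bar.

P₃ ≈ 21.0 bar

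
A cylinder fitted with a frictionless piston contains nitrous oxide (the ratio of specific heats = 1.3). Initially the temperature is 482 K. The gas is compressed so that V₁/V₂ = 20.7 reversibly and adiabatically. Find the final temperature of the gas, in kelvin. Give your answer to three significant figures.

Adiabatic: T₁V₁^(γ−1) = T₂V₂^(γ−1) ⇒ T₂ = T₁ (V₁/V₂)^(γ−1).
T₂ = 482 × 20.7^(0.3) = 1196 K.

T₂ ≈ 1200 K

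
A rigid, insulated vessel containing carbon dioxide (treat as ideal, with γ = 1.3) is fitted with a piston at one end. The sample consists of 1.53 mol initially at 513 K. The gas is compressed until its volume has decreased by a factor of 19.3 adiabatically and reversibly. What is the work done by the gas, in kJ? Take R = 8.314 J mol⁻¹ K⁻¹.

W ≈ -31.1 kJ

For a reversible adiabat TV^(γ−1) is constant, so T₂ = T₁ (V₁/V₂)^(γ−1).
T₂ = 513 × 19.3^(0.3) = 1247 K.
Q = 0, so ΔU = W_on_gas = nCᵥΔT with Cᵥ = R/(γ−1) = 27.71 J/(mol·K).
ΔU = 1.53 × 27.71 × (1247 − 513) = 31110 J.
Work done by the gas = −ΔU = -31110 J.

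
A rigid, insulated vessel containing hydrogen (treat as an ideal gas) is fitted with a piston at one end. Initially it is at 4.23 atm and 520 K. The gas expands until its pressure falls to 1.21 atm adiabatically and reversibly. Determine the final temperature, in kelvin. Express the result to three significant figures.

T₂ ≈ 364 K

Along an adiabat T P^((1−γ)/γ) is constant, so T₂ = T₁ (P₂/P₁)^((γ−1)/γ).
For a diatomic ideal gas γ = 7/5, so (γ−1)/γ = 2/7.
T₂ = 520 × (1.21/4.23)^(2/7) = 363.7 K.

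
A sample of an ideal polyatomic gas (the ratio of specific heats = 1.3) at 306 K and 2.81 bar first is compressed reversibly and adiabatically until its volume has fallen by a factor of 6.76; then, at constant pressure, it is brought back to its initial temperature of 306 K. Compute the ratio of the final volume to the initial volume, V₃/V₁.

V₃/V₁ ≈ 0.0834

Adiabatic step: V₂/V₁ = 0.1479; T₂ = T₁·6.76^(0.3) = 542.9 K.
Isobaric step: V₃/V₂ = T₃/T₂ = 306/542.9.
V₃/V₁ = (V₂/V₁)(V₃/V₂) = 0.1479 × (306/542.9) = 0.08338.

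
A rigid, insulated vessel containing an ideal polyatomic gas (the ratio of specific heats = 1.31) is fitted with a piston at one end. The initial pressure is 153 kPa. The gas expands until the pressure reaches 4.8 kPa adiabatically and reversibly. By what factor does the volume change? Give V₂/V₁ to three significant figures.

From PV^γ = const, V₂/V₁ = (P₁/P₂)^(1/γ).
V₂/V₁ = (153/4.8)^(0.763) = 14.05.

V₂/V₁ ≈ 14.0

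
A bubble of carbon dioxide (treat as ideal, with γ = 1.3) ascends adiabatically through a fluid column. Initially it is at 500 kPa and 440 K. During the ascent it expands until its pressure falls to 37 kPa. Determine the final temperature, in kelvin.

Along an adiabat T P^((1−γ)/γ) is constant, so T₂ = T₁ (P₂/P₁)^((γ−1)/γ).
T₂ = 440 × (37/500)^(0.231) = 241.3 K.

T₂ ≈ 241 K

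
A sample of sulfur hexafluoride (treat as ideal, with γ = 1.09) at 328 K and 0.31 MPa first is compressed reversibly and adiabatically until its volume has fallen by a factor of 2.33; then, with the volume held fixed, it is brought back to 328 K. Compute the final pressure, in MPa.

Adiabatic step (PV^γ = const): P₂ = 0.31×2.33^(1.09) = 0.7794 MPa; T₂ = 328×2.33^(0.09) = 353.9 K.
Isochoric: P₃ = P₂(T₃/T₂) = 0.7794 × (328/353.9) = 0.7223 MPa.

P₃ ≈ 0.722 MPa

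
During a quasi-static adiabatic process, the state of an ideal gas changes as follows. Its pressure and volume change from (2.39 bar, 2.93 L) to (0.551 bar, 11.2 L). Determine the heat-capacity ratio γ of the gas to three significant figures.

PV^γ = const ⇒ γ = ln(P₂/P₁) / ln(V₁/V₂).
γ = ln(0.551/2.39) / ln(2.93/11.2) = 1.094.

γ ≈ 1.09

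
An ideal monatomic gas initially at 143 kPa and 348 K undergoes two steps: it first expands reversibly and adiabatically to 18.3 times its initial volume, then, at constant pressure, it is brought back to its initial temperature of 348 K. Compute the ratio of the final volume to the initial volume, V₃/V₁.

For a monatomic ideal gas γ = 5/3.
Adiabatic step: V₂/V₁ = 18.3; T₂ = T₁·(1/18.3)^(2/3) = 50.11 K.
Isobaric step: V₃/V₂ = T₃/T₂ = 348/50.11.
V₃/V₁ = (V₂/V₁)(V₃/V₂) = 18.3 × (348/50.11) = 127.1.

V₃/V₁ ≈ 127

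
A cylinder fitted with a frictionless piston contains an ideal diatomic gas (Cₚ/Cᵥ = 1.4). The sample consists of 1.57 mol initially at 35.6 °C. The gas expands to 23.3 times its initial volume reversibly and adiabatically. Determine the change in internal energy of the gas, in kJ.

Adiabatic: T₁V₁^(γ−1) = T₂V₂^(γ−1) ⇒ T₂ = T₁ (V₁/V₂)^(γ−1).
T₁ = 35.6 °C = 308.8 K.
T₂ = 308.8 × (1/23.3)^(0.4) = 87.63 K.
Q = 0, so ΔU = W_on_gas = nCᵥΔT with Cᵥ = R/(γ−1) = 20.79 J/(mol·K).
ΔU = 1.57 × 20.79 × (87.63 − 308.8) = -7216 J.

ΔU ≈ -7.22 kJ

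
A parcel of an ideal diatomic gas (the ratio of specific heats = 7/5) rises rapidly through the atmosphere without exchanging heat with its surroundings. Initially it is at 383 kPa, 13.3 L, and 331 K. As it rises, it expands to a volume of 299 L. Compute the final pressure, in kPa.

P₂ ≈ 4.91 kPa

Since PV^γ is constant along a reversible adiabat, P₂ = P₁ (V₁/V₂)^γ.
P₂ = 383 × (13.3/299)^(7/5) = 4.905 kPa.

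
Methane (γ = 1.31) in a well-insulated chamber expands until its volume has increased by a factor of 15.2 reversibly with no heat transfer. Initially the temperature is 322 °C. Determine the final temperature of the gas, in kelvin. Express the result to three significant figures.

Adiabatic: T₁V₁^(γ−1) = T₂V₂^(γ−1) ⇒ T₂ = T₁ (V₁/V₂)^(γ−1).
T₁ = 322 °C = 595.1 K.
T₂ = 595.1 × (1/15.2)^(0.31) = 256 K.

T₂ ≈ 256 K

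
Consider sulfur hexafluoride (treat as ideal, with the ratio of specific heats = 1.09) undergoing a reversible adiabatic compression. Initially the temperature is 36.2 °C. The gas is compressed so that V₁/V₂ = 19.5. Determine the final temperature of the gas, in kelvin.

T₂ ≈ 404 K

For a reversible adiabat TV^(γ−1) is constant, so T₂ = T₁ (V₁/V₂)^(γ−1).
T₁ = 36.2 °C = 309.3 K.
T₂ = 309.3 × 19.5^(0.09) = 404.2 K.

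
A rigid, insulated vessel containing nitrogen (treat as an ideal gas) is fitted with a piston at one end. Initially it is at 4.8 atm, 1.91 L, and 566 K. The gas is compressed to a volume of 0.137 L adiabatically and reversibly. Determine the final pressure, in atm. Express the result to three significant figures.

P₂ ≈ 192 atm

Adiabatic: P₁V₁^γ = P₂V₂^γ ⇒ P₂ = P₁ (V₁/V₂)^γ.
γ = 7/5 for a diatomic ideal gas.
P₂ = 4.8 × (1.91/0.137)^(7/5) = 192 atm.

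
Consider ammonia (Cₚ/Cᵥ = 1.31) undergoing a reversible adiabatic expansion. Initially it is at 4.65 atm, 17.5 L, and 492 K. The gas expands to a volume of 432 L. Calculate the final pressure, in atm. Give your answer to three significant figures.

P₂ ≈ 0.0697 atm

Adiabatic: P₁V₁^γ = P₂V₂^γ ⇒ P₂ = P₁ (V₁/V₂)^γ.
P₂ = 4.65 × (17.5/432)^(1.31) = 0.06972 atm.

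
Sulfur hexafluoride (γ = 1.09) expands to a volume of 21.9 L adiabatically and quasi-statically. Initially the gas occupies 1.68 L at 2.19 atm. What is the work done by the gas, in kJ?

W ≈ 0.855 kJ

P₂ = P₁(V₁/V₂)^γ = 2.19×(1.68/21.9)^(1.09) = 0.1333 atm.
For a reversible adiabat, W_by_gas = (P₁V₁ − P₂V₂)/(γ−1).
W_by = (221900×0.00168 − 13510×0.0219) / (0.09) = 854.7 J.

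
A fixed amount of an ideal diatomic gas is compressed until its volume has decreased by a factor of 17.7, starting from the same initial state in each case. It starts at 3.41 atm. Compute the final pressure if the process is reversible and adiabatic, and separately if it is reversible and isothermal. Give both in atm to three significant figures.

adiabatic: 191 atm; isothermal: 60.4 atm

For a diatomic ideal gas γ = 7/5.
Isothermal: P₂ = P₁(V₁/V₂) = 3.41×17.7 = 60.36 atm.
Adiabatic: P₂ = P₁(V₁/V₂)^γ = 3.41×17.7^(7/5) = 190.5 atm.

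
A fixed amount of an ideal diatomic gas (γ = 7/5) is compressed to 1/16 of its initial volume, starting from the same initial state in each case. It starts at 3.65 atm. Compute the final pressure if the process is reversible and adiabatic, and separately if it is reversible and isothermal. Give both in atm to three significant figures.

adiabatic: 177 atm; isothermal: 58.4 atm

Isothermal: P₂ = P₁(V₁/V₂) = 3.65×16 = 58.4 atm.
Adiabatic: P₂ = P₁(V₁/V₂)^γ = 3.65×16^(7/5) = 177 atm.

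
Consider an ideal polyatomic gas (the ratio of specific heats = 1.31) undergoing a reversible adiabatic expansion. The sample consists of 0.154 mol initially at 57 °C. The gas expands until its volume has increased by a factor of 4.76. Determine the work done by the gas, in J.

For a reversible adiabat TV^(γ−1) is constant, so T₂ = T₁ (V₁/V₂)^(γ−1).
T₁ = 57 °C = 330.1 K.
T₂ = 330.1 × (1/4.76)^(0.31) = 203.5 K.
Q = 0, so ΔU = W_on_gas = nCᵥΔT with Cᵥ = R/(γ−1) = 26.82 J/(mol·K).
ΔU = 0.154 × 26.82 × (203.5 − 330.1) = -522.9 J.
Work done by the gas = −ΔU = 522.9 J.

W ≈ 523 J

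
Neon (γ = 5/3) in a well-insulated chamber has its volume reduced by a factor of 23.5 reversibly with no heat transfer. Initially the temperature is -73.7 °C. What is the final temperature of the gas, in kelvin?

Adiabatic: T₁V₁^(γ−1) = T₂V₂^(γ−1) ⇒ T₂ = T₁ (V₁/V₂)^(γ−1).
T₁ = -73.7 °C = 199.4 K.
T₂ = 199.4 × 23.5^(2/3) = 1636 K.

T₂ ≈ 1640 K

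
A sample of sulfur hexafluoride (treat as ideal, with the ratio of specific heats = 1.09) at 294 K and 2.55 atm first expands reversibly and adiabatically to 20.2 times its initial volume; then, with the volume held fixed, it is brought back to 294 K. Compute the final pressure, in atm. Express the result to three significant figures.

P₃ ≈ 0.126 atm

Adiabatic step (PV^γ = const): P₂ = 2.55×(1/20.2)^(1.09) = 0.09632 atm; T₂ = 294×(1/20.2)^(0.09) = 224.3 K.
Isochoric: P₃ = P₂(T₃/T₂) = 0.09632 × (294/224.3) = 0.1262 atm.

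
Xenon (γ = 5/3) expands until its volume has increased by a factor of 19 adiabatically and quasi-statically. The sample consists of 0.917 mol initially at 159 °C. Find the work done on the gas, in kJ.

W ≈ -4.25 kJ

For a reversible adiabat TV^(γ−1) is constant, so T₂ = T₁ (V₁/V₂)^(γ−1).
T₁ = 159 °C = 432.1 K.
T₂ = 432.1 × (1/19)^(2/3) = 60.69 K.
Q = 0, so ΔU = W_on_gas = nCᵥΔT with Cᵥ = R/(γ−1) = 12.47 J/(mol·K).
ΔU = 0.917 × 12.47 × (60.69 − 432.1) = -4248 J.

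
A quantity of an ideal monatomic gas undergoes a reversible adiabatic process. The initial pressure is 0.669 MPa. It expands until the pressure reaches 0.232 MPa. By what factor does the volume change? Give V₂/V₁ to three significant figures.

V₂/V₁ ≈ 1.89

From PV^γ = const, V₂/V₁ = (P₁/P₂)^(1/γ).
For a monatomic ideal gas γ = 5/3.
V₂/V₁ = (0.669/0.232)^(3/5) = 1.888.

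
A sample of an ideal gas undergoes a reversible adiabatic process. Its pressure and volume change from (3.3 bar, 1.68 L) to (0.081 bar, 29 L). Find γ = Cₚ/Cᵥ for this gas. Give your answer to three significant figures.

PV^γ = const ⇒ γ = ln(P₂/P₁) / ln(V₁/V₂).
γ = ln(0.081/3.3) / ln(1.68/29) = 1.301.

γ ≈ 1.30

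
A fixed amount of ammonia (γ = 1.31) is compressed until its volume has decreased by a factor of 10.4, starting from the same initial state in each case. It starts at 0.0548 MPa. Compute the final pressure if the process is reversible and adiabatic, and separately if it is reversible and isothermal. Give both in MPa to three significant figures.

adiabatic: 1.18 MPa; isothermal: 0.570 MPa

Isothermal: P₂ = P₁(V₁/V₂) = 0.0548×10.4 = 0.5699 MPa.
Adiabatic: P₂ = P₁(V₁/V₂)^γ = 0.0548×10.4^(1.31) = 1.178 MPa.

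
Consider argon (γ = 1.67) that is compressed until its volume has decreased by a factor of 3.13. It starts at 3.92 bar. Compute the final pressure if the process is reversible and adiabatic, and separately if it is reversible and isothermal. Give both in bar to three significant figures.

adiabatic: 26.4 bar; isothermal: 12.3 bar

Isothermal: P₂ = P₁(V₁/V₂) = 3.92×3.13 = 12.27 bar.
Adiabatic: P₂ = P₁(V₁/V₂)^γ = 3.92×3.13^(1.67) = 26.35 bar.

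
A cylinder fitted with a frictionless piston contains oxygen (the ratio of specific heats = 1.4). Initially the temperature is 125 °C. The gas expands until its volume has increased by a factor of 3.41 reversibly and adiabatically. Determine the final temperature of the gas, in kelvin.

Adiabatic: T₁V₁^(γ−1) = T₂V₂^(γ−1) ⇒ T₂ = T₁ (V₁/V₂)^(γ−1).
T₁ = 125 °C = 398.1 K.
T₂ = 398.1 × (1/3.41)^(0.4) = 243.8 K.

T₂ ≈ 244 K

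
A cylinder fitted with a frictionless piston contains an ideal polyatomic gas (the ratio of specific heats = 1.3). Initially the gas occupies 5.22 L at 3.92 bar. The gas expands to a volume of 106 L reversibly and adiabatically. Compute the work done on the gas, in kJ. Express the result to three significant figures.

P₂ = P₁(V₁/V₂)^γ = 3.92×(5.22/106)^(1.3) = 0.07823 bar.
For a reversible adiabat, W_by_gas = (P₁V₁ − P₂V₂)/(γ−1).
W_by = (392000×0.00522 − 7823×0.106) / (0.3) = 4057 J.
W_on_gas = −W_by = -4057 J.

W ≈ -4.06 kJ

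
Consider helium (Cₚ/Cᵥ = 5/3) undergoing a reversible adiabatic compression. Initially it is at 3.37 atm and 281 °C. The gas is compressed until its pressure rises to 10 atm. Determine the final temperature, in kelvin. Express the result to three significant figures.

T₂ ≈ 856 K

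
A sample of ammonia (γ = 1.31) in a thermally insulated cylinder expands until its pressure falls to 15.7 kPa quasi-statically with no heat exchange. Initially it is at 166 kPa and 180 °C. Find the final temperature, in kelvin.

Adiabatic: T₂/T₁ = (P₂/P₁)^((γ−1)/γ).
T₁ = 180 °C = 453.1 K.
T₂ = 453.1 × (15.7/166)^(0.237) = 259.3 K.

T₂ ≈ 259 K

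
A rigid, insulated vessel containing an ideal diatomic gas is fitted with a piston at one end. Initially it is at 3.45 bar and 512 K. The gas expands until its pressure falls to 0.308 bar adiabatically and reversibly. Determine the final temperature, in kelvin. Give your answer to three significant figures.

T₂ ≈ 257 K

Adiabatic: T₂/T₁ = (P₂/P₁)^((γ−1)/γ).
For a diatomic ideal gas γ = 7/5, so (γ−1)/γ = 2/7.
T₂ = 512 × (0.308/3.45)^(2/7) = 256.7 K.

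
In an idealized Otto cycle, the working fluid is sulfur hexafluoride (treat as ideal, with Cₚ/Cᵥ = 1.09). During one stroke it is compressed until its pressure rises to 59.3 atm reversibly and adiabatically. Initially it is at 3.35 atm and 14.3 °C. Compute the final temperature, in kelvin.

T₂ ≈ 364 K

Along an adiabat T P^((1−γ)/γ) is constant, so T₂ = T₁ (P₂/P₁)^((γ−1)/γ).
T₁ = 14.3 °C = 287.4 K.
T₂ = 287.4 × (59.3/3.35)^(0.0826) = 364.4 K.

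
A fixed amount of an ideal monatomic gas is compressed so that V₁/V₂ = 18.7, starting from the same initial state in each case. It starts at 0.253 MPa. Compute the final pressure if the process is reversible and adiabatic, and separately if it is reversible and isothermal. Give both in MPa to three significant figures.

For a monatomic ideal gas γ = 5/3.
Isothermal: P₂ = P₁(V₁/V₂) = 0.253×18.7 = 4.731 MPa.
Adiabatic: P₂ = P₁(V₁/V₂)^γ = 0.253×18.7^(5/3) = 33.33 MPa.

adiabatic: 33.3 MPa; isothermal: 4.73 MPa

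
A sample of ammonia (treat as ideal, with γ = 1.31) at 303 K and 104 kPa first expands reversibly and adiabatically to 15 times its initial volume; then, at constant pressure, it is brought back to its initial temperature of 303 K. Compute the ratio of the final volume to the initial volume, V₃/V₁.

V₃/V₁ ≈ 34.7

Adiabatic step: V₂/V₁ = 15; T₂ = T₁·(1/15)^(0.31) = 130.9 K.
Isobaric step: V₃/V₂ = T₃/T₂ = 303/130.9.
V₃/V₁ = (V₂/V₁)(V₃/V₂) = 15 × (303/130.9) = 34.73.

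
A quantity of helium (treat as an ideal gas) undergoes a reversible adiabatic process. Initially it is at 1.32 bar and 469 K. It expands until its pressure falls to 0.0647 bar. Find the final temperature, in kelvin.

T₂ ≈ 140 K

Along an adiabat T P^((1−γ)/γ) is constant, so T₂ = T₁ (P₂/P₁)^((γ−1)/γ).
For a monatomic ideal gas γ = 5/3, so (γ−1)/γ = 2/5.
T₂ = 469 × (0.0647/1.32)^(2/5) = 140.4 K.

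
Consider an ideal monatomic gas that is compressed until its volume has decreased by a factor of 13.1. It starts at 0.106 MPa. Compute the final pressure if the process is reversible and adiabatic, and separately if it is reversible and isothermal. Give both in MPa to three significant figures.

adiabatic: 7.72 MPa; isothermal: 1.39 MPa

For a monatomic ideal gas γ = 5/3.
Isothermal: P₂ = P₁(V₁/V₂) = 0.106×13.1 = 1.389 MPa.
Adiabatic: P₂ = P₁(V₁/V₂)^γ = 0.106×13.1^(5/3) = 7.717 MPa.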